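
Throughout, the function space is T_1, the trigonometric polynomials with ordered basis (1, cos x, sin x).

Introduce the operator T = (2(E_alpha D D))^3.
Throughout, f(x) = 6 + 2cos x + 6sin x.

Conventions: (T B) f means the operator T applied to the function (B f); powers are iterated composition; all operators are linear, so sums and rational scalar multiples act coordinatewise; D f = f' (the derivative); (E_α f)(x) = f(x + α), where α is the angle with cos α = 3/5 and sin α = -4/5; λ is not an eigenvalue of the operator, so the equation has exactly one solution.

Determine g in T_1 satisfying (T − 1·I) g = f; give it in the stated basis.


write g with unknown coordinates in the stated basis and equate coefficients in (T − 1·I) g = f
solving from the highest basis element down gives g = -6 - (490/6253)cos x + (5570/6253)sin x
check: T g = (12016/6253)cos x + (43088/6253)sin x
so T g − 1·g = 6 + 2cos x + 6sin x = f ✓

the result is g(x) = -6 - (490/6253)cos x + (5570/6253)sin x


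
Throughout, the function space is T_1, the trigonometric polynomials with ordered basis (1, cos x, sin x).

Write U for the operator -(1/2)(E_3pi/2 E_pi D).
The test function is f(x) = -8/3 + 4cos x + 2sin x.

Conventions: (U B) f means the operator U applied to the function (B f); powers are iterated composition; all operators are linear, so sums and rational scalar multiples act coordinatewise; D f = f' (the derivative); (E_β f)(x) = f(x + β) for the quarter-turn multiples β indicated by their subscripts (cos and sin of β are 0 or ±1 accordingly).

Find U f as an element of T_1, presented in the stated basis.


the image equals g(x) = 2cos x + sin x

D f = 2cos x - 4sin x
E_pi D f = -2cos x + 4sin x
E_3pi/2 E_pi D f = -4cos x - 2sin x
(-(1/2)(E_3pi/2 E_pi D)) f = 2cos x + sin x


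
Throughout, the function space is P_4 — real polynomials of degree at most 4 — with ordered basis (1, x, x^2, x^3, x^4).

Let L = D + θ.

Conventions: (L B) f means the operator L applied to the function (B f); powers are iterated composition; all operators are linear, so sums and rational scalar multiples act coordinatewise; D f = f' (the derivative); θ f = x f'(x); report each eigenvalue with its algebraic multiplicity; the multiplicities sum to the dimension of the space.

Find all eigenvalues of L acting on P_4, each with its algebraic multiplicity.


λ = 0 (multiplicity 1), λ = 1 (multiplicity 1), λ = 2 (multiplicity 1), λ = 3 (multiplicity 1), λ = 4 (multiplicity 1)

image of 1: 0
image of x: x + 1
image of x^2: 2x^2 + 2x
image of x^3: 3x^3 + 3x^2
image of x^4: 4x^4 + 4x^3
the matrix is upper triangular; its diagonal is (0, 1, 2, 3, 4)
for a triangular matrix the eigenvalues are the diagonal entries, with algebraic multiplicity their repetition count


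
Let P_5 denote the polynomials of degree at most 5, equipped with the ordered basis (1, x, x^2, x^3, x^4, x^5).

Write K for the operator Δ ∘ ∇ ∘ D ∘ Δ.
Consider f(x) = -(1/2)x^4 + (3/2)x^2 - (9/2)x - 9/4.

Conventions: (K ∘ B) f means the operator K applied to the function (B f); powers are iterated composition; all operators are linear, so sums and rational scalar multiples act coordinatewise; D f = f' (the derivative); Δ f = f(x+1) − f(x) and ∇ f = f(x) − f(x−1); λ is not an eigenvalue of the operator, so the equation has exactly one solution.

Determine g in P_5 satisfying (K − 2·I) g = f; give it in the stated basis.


write g with unknown coordinates in the stated basis and equate coefficients in (K − 2·I) g = f
solving from the highest basis element down gives g = (1/4)x^4 - (3/4)x^2 + (9/4)x + 33/8
check: K g = 6
so K g − 2·g = -(1/2)x^4 + (3/2)x^2 - (9/2)x - 9/4 = f ✓

g(x) = (1/4)x^4 - (3/4)x^2 + (9/4)x + 33/8


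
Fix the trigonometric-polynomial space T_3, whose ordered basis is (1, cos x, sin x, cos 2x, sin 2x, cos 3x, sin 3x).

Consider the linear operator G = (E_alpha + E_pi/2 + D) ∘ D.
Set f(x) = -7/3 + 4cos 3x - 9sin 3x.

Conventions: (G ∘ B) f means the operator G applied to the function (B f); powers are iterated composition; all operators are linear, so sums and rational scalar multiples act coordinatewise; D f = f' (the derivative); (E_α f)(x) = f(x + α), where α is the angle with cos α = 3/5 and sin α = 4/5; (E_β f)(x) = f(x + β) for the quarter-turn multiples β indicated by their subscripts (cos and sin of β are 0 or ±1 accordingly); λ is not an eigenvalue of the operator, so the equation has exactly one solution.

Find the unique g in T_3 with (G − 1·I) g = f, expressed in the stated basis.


the result is g(x) = 7/3 - (7187/9098)cos 3x + (7659/9098)sin 3x

write g with unknown coordinates in the stated basis and equate coefficients in (G − 1·I) g = f
solving from the highest basis element down gives g = 7/3 - (7187/9098)cos 3x + (7659/9098)sin 3x
check: G g = (29205/9098)cos 3x - (74223/9098)sin 3x
so G g − 1·g = -7/3 + 4cos 3x - 9sin 3x = f ✓


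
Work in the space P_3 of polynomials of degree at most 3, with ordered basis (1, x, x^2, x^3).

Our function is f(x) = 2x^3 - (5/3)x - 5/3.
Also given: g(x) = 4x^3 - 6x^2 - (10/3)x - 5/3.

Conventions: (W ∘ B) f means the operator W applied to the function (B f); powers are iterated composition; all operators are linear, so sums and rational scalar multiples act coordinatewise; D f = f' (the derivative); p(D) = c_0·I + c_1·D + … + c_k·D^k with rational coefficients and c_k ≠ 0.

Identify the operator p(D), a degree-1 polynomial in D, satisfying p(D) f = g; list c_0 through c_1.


p(D) = 2·I − D, i.e. c_0 = 2, c_1 = -1

D^0 f = 2x^3 - (5/3)x - 5/3
D^1 f = 6x^2 - 5/3
matching coefficients of g against c_0 f + c_1 Df + … from the top degree down determines the c_i
solution: c_0 = 2, c_1 = -1


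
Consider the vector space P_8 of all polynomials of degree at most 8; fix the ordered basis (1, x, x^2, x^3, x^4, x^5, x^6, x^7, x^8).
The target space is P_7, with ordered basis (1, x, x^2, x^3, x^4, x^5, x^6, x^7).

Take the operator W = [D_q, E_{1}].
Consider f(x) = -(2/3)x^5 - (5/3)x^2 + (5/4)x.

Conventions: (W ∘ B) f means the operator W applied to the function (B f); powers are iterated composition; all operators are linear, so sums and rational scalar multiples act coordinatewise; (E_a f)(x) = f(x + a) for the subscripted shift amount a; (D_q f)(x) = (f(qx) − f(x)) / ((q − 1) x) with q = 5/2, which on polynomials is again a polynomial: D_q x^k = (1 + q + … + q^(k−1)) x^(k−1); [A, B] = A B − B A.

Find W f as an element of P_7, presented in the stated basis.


E_{1} f = -(2/3)x^5 - (10/3)x^4 - (20/3)x^3 - (25/3)x^2 - (65/12)x - 13/12
D_q E_{1} f = -(1031/24)x^4 - (1015/12)x^3 - 65x^2 - (175/6)x - 65/12
D_q f = -(1031/24)x^4 - (35/6)x + 5/4
E_{1} D_q f = -(1031/24)x^4 - (1031/6)x^3 - (1031/4)x^2 - (533/3)x - 1141/24
[D_q, E_{1}] f = (349/4)x^3 + (771/4)x^2 + (297/2)x + 337/8

the result is g(x) = (349/4)x^3 + (771/4)x^2 + (297/2)x + 337/8


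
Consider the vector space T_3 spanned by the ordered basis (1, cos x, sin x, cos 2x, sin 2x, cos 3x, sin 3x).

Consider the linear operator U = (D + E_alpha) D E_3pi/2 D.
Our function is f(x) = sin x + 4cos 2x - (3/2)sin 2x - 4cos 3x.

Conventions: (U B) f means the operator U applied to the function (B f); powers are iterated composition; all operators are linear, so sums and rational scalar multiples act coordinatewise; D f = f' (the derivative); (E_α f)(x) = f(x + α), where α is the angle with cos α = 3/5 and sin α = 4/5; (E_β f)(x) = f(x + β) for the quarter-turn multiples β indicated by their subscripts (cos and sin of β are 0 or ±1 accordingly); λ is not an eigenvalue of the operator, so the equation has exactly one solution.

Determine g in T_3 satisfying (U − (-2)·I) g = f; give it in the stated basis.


the image equals g(x) = -(3/2)cos x + (1/2)sin x + (133/881)cos 2x + (1151/3524)sin 2x - (8042/69109)cos 3x - (2106/69109)sin 3x

write g with unknown coordinates in the stated basis and equate coefficients in (U − (-2)·I) g = f
solving from the highest basis element down gives g = -(3/2)cos x + (1/2)sin x + (133/881)cos 2x + (1151/3524)sin 2x - (8042/69109)cos 3x - (2106/69109)sin 3x
check: U g = 3cos x + (3258/881)cos 2x - (1897/881)sin 2x - (260352/69109)cos 3x + (4212/69109)sin 3x
so U g − (-2)·g = sin x + 4cos 2x - (3/2)sin 2x - 4cos 3x = f ✓


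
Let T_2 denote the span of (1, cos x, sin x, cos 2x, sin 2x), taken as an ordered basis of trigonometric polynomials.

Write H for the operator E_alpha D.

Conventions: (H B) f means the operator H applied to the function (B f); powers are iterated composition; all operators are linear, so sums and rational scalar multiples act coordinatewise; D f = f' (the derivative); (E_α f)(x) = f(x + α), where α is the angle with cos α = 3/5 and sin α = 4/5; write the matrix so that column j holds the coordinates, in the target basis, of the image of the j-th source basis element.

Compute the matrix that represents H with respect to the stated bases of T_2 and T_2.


the matrix is [[0, 0, 0, 0, 0]; [0, -4/5, 3/5, 0, 0]; [0, -3/5, -4/5, 0, 0]; [0, 0, 0, -48/25, -14/25]; [0, 0, 0, 14/25, -48/25]] (rows listed top to bottom)

image of 1: 0
image of cos x: -(4/5)cos x - (3/5)sin x
image of sin x: (3/5)cos x - (4/5)sin x
image of cos 2x: -(48/25)cos 2x + (14/25)sin 2x
image of sin 2x: -(14/25)cos 2x - (48/25)sin 2x
each image's coordinates form column j of the matrix


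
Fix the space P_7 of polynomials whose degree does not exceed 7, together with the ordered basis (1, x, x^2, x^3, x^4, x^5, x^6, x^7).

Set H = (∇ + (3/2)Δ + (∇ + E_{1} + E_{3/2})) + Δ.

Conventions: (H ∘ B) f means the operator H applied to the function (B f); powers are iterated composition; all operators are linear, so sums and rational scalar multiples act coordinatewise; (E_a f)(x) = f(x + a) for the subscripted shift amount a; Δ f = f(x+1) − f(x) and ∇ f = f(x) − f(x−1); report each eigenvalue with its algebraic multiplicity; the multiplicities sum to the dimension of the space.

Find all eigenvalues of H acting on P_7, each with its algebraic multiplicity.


image of 1: 2
image of x: 2x + 7
image of x^2: 2x^2 + 14x + 15/4
image of x^3: 2x^3 + 21x^2 + (45/4)x + 71/8
image of x^4: 2x^4 + 28x^3 + (45/2)x^2 + (71/2)x + 105/16
image of x^5: 2x^5 + 35x^4 + (75/2)x^3 + (355/4)x^2 + (525/16)x + 419/32
image of x^6: 2x^6 + 42x^5 + (225/4)x^4 + (355/2)x^3 + (1575/16)x^2 + (1257/16)x + 825/64
image of x^7: 2x^7 + 49x^6 + (315/4)x^5 + (2485/8)x^4 + (3675/16)x^3 + (8799/32)x^2 + (5775/64)x + 2891/128
the matrix is upper triangular; its diagonal is (2, 2, 2, 2, 2, 2, 2, 2)
for a triangular matrix the eigenvalues are the diagonal entries, with algebraic multiplicity their repetition count

λ = 2 (multiplicity 8)


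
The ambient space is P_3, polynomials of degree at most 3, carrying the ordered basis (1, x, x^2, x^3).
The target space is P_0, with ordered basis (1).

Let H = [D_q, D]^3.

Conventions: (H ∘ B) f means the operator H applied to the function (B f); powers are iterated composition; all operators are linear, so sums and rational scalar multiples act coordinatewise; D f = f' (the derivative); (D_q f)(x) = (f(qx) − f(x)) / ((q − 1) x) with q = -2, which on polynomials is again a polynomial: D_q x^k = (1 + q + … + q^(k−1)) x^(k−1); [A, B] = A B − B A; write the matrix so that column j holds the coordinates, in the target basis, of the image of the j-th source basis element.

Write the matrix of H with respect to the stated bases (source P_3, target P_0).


image of 1: 0
image of x: 0
image of x^2: 0
image of x^3: 0
each image's coordinates form column j of the matrix

the matrix is [[0, 0, 0, 0]] (rows listed top to bottom)


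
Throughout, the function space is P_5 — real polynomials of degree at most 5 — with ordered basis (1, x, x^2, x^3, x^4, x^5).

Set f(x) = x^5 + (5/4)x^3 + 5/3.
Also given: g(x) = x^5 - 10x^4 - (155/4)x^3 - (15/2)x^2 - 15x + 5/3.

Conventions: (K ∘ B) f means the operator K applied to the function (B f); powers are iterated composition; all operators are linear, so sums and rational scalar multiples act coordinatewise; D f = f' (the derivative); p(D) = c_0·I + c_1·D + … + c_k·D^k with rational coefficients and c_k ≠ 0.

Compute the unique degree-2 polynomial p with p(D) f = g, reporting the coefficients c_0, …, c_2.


p(D) = I − 2·D − 2·D^2, i.e. c_0 = 1, c_1 = -2, c_2 = -2

D^0 f = x^5 + (5/4)x^3 + 5/3
D^1 f = 5x^4 + (15/4)x^2
D^2 f = 20x^3 + (15/2)x
matching coefficients of g against c_0 f + c_1 Df + … from the top degree down determines the c_i
solution: c_0 = 1, c_1 = -2, c_2 = -2


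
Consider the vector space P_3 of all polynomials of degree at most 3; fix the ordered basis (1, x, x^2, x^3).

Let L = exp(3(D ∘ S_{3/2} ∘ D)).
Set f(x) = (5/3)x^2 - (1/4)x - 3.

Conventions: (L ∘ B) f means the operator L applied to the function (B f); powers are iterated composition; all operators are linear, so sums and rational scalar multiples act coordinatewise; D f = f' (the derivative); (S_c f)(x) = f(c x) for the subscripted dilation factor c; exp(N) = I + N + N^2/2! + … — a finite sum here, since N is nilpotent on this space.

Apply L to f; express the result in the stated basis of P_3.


order-1 term: 15
the series for exp(3(D ∘ S_{3/2} ∘ D)) f terminates at order 1
exp(3(D ∘ S_{3/2} ∘ D)) f = (5/3)x^2 - (1/4)x + 12

the result is g(x) = (5/3)x^2 - (1/4)x + 12


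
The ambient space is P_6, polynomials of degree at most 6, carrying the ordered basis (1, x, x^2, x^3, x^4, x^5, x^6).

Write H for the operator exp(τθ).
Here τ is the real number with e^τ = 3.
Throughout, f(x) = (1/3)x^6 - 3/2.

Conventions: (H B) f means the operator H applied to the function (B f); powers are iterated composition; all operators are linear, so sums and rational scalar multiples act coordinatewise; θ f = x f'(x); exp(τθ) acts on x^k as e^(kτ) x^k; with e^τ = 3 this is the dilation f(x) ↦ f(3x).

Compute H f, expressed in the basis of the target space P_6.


g(x) = 243x^6 - 3/2

exp(τθ) x^k = e^(kτ) x^k; with e^τ = 3 this sends x^k to 3^k x^k
x^6 ↦ 729 x^6
applying this coordinatewise to f: exp(τθ) f = 243x^6 - 3/2


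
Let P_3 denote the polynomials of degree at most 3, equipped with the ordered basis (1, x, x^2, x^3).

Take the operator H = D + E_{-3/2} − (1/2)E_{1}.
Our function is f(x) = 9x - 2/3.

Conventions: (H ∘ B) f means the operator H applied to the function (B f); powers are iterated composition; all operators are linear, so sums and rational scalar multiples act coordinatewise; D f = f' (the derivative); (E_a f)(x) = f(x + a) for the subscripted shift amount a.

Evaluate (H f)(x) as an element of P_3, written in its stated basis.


g(x) = (9/2)x - 28/3

D f = 9
E_{-3/2} f = 9x - 85/6
E_{1} f = 9x + 25/3
(-(1/2)E_{1}) f = -(9/2)x - 25/6
(D + E_{-3/2} − (1/2)E_{1}) f = (9/2)x - 28/3


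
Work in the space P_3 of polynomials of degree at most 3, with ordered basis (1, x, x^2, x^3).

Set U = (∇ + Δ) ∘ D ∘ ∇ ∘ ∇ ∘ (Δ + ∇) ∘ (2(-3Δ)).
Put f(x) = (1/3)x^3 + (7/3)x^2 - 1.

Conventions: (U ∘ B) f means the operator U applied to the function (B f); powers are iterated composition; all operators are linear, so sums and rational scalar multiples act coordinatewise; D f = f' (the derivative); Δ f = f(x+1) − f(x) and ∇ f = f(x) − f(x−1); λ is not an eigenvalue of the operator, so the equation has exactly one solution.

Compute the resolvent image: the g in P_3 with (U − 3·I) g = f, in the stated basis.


the result is g(x) = -(1/9)x^3 - (7/9)x^2 + 1/3

write g with unknown coordinates in the stated basis and equate coefficients in (U − 3·I) g = f
solving from the highest basis element down gives g = -(1/9)x^3 - (7/9)x^2 + 1/3
check: U g = 0
so U g − 3·g = (1/3)x^3 + (7/3)x^2 - 1 = f ✓


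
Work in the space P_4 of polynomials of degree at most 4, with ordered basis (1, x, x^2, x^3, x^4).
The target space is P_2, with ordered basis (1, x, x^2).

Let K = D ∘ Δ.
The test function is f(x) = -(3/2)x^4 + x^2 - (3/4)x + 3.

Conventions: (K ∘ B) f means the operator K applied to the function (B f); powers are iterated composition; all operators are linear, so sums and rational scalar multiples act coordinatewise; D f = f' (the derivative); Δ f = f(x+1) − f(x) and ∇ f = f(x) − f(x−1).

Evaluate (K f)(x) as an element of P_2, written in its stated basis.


the image equals g(x) = -18x^2 - 18x - 4

Δ f = -6x^3 - 9x^2 - 4x - 5/4
D Δ f = -18x^2 - 18x - 4


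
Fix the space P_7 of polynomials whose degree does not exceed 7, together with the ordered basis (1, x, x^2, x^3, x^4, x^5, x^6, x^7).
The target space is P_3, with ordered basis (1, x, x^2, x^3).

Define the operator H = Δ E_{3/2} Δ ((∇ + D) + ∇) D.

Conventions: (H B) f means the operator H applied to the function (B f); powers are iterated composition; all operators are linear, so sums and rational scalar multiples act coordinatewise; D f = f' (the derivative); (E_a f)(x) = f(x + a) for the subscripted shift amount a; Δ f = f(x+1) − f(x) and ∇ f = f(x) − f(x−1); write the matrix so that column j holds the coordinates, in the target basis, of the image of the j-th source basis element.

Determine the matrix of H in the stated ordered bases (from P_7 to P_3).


image of 1: 0
image of x: 0
image of x^2: 0
image of x^3: 0
image of x^4: 72
image of x^5: 360x + 780
image of x^6: 1080x^2 + 4680x + 5370
image of x^7: 2520x^3 + 16380x^2 + 37590x + 30135
each image's coordinates form column j of the matrix

the matrix is [[0, 0, 0, 0, 72, 780, 5370, 30135]; [0, 0, 0, 0, 0, 360, 4680, 37590]; [0, 0, 0, 0, 0, 0, 1080, 16380]; [0, 0, 0, 0, 0, 0, 0, 2520]] (rows listed top to bottom)


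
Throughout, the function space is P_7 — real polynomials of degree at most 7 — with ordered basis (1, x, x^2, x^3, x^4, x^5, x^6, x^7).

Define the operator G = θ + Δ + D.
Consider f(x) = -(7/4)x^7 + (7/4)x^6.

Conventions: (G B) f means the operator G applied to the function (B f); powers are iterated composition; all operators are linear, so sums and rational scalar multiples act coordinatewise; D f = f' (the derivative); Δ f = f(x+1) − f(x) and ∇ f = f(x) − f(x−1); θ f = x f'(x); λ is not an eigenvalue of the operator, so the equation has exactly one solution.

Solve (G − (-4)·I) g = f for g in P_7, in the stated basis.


the result is g(x) = -(7/44)x^7 + (35/88)x^6 - (7/44)x^5 + (105/704)x^4 - (25/88)x^3 - (79/2112)x^2 - (19/1320)x + 107/3520

write g with unknown coordinates in the stated basis and equate coefficients in (G − (-4)·I) g = f
solving from the highest basis element down gives g = -(7/44)x^7 + (35/88)x^6 - (7/44)x^5 + (105/704)x^4 - (25/88)x^3 - (79/2112)x^2 - (19/1320)x + 107/3520
check: G g = -(49/44)x^7 + (7/44)x^6 + (7/11)x^5 - (105/176)x^4 + (25/22)x^3 + (79/528)x^2 + (19/330)x - 107/880
so G g − (-4)·g = -(7/4)x^7 + (7/4)x^6 = f ✓


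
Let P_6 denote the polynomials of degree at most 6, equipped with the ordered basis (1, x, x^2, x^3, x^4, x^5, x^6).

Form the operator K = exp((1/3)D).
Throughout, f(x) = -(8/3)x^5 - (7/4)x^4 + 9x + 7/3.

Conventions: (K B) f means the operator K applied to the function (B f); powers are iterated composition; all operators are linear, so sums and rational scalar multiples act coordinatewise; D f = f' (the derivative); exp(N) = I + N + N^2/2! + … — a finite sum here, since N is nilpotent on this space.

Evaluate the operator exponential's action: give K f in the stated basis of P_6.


order-1 term: -(40/9)x^4 - (7/3)x^3 + 3
order-2 term: -(80/27)x^3 - (7/6)x^2
order-3 term: -(80/81)x^2 - (7/27)x
order-4 term: -(40/243)x - 7/324
order-5 term: -8/729
the series for exp((1/3)D) f terminates at order 5
exp((1/3)D) f = -(8/3)x^5 - (223/36)x^4 - (143/27)x^3 - (349/162)x^2 + (2084/243)x + 15457/2916

the result is g(x) = -(8/3)x^5 - (223/36)x^4 - (143/27)x^3 - (349/162)x^2 + (2084/243)x + 15457/2916


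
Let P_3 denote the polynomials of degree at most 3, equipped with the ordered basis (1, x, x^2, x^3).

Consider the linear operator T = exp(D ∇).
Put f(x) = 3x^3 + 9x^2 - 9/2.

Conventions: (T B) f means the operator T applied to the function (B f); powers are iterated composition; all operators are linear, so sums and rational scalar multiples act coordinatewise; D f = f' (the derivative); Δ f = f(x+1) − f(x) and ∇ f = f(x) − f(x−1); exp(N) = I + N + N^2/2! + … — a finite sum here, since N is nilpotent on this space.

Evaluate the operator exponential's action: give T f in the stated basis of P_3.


the result is g(x) = 3x^3 + 9x^2 + 18x + 9/2

order-1 term: 18x + 9
the series for exp(D ∇) f terminates at order 1
exp(D ∇) f = 3x^3 + 9x^2 + 18x + 9/2


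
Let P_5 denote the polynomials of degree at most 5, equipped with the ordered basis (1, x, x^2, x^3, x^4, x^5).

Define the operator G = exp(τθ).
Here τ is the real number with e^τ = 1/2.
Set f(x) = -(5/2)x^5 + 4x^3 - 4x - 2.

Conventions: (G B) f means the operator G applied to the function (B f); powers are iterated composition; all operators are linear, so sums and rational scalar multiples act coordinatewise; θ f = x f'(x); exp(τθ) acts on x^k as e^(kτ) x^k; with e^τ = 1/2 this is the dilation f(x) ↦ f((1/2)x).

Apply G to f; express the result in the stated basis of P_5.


g(x) = -(5/64)x^5 + (1/2)x^3 - 2x - 2

exp(τθ) x^k = e^(kτ) x^k; with e^τ = 1/2 this sends x^k to (1/2)^k x^k
x ↦ 1/2 x
x^3 ↦ 1/8 x^3
x^5 ↦ 1/32 x^5
applying this coordinatewise to f: exp(τθ) f = -(5/64)x^5 + (1/2)x^3 - 2x - 2


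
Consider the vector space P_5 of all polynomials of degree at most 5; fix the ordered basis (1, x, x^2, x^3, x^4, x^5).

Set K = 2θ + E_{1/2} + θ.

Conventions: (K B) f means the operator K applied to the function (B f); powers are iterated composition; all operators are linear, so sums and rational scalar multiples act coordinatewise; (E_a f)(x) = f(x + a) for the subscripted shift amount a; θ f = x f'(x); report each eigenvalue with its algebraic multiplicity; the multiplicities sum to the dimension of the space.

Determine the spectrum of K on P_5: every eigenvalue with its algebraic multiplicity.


λ = 1 (multiplicity 1), λ = 4 (multiplicity 1), λ = 7 (multiplicity 1), λ = 10 (multiplicity 1), λ = 13 (multiplicity 1), λ = 16 (multiplicity 1)

image of 1: 1
image of x: 4x + 1/2
image of x^2: 7x^2 + x + 1/4
image of x^3: 10x^3 + (3/2)x^2 + (3/4)x + 1/8
image of x^4: 13x^4 + 2x^3 + (3/2)x^2 + (1/2)x + 1/16
image of x^5: 16x^5 + (5/2)x^4 + (5/2)x^3 + (5/4)x^2 + (5/16)x + 1/32
the matrix is upper triangular; its diagonal is (1, 4, 7, 10, 13, 16)
for a triangular matrix the eigenvalues are the diagonal entries, with algebraic multiplicity their repetition count


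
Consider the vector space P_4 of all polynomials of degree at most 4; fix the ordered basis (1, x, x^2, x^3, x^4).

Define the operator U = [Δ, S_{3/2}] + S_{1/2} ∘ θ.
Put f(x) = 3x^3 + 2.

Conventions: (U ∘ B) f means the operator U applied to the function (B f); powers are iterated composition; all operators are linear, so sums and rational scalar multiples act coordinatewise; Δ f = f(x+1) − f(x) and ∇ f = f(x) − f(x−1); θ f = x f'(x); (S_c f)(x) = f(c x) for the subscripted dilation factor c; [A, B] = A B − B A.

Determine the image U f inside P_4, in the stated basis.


S_{3/2} f = (81/8)x^3 + 2
Δ S_{3/2} f = (243/8)x^2 + (243/8)x + 81/8
Δ f = 9x^2 + 9x + 3
S_{3/2} Δ f = (81/4)x^2 + (27/2)x + 3
[Δ, S_{3/2}] f = (81/8)x^2 + (135/8)x + 57/8
θ f = 9x^3
S_{1/2} θ f = (9/8)x^3
([Δ, S_{3/2}] + S_{1/2} ∘ θ) f = (9/8)x^3 + (81/8)x^2 + (135/8)x + 57/8

the result is g(x) = (9/8)x^3 + (81/8)x^2 + (135/8)x + 57/8


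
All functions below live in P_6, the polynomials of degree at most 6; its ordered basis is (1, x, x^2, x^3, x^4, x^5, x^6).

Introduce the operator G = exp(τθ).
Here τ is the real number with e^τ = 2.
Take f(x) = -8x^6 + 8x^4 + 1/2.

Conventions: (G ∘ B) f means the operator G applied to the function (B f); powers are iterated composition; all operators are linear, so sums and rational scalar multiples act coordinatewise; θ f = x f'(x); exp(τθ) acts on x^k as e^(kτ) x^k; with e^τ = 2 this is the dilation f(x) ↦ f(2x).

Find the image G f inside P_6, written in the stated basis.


exp(τθ) x^k = e^(kτ) x^k; with e^τ = 2 this sends x^k to 2^k x^k
x^4 ↦ 16 x^4
x^6 ↦ 64 x^6
applying this coordinatewise to f: exp(τθ) f = -512x^6 + 128x^4 + 1/2

the result is g(x) = -512x^6 + 128x^4 + 1/2


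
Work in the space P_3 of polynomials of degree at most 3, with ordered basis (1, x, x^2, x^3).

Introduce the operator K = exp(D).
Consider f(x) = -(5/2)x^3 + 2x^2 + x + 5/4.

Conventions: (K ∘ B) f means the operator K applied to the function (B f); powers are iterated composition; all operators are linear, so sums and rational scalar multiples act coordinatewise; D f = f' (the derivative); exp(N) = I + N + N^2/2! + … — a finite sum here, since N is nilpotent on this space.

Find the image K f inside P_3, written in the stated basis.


the result is g(x) = -(5/2)x^3 - (11/2)x^2 - (5/2)x + 7/4

order-1 term: -(15/2)x^2 + 4x + 1
order-2 term: -(15/2)x + 2
order-3 term: -5/2
the series for exp(D) f terminates at order 3
exp(D) f = -(5/2)x^3 - (11/2)x^2 - (5/2)x + 7/4


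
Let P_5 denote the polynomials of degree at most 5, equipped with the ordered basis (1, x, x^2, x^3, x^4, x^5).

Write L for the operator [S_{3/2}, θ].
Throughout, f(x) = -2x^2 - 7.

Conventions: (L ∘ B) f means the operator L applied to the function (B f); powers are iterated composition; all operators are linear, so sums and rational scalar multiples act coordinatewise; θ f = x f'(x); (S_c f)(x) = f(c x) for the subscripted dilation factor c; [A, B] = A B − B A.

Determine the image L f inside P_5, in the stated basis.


the image equals g(x) = 0

θ f = -4x^2
S_{3/2} θ f = -9x^2
S_{3/2} f = -(9/2)x^2 - 7
θ S_{3/2} f = -9x^2
[S_{3/2}, θ] f = 0


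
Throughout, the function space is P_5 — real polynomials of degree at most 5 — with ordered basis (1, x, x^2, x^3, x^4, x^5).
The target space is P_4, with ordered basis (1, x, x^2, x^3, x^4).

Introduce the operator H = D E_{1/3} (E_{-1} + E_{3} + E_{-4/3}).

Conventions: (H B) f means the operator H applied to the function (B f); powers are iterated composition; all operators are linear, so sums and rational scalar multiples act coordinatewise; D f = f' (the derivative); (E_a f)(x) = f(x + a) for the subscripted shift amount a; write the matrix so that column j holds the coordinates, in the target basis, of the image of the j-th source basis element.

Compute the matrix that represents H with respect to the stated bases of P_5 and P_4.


image of 1: 0
image of x: 3
image of x^2: 6x + 10/3
image of x^3: 9x^2 + 10x + 113/3
image of x^4: 12x^3 + 20x^2 + (452/3)x + 3860/27
image of x^5: 15x^4 + (100/3)x^3 + (1130/3)x^2 + (19300/27)x + 50485/81
each image's coordinates form column j of the matrix

the matrix is [[0, 3, 10/3, 113/3, 3860/27, 50485/81]; [0, 0, 6, 10, 452/3, 19300/27]; [0, 0, 0, 9, 20, 1130/3]; [0, 0, 0, 0, 12, 100/3]; [0, 0, 0, 0, 0, 15]] (rows listed top to bottom)


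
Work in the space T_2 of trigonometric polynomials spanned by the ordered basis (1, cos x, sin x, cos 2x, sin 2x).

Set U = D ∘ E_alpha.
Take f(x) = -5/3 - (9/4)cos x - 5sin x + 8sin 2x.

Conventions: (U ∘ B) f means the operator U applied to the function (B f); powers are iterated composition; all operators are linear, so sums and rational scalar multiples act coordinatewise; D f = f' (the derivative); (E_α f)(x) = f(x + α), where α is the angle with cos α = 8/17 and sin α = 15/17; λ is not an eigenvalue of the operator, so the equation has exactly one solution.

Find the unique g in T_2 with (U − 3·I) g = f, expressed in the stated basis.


write g with unknown coordinates in the stated basis and equate coefficients in (U − 3·I) g = f
solving from the highest basis element down gives g = 5/9 + (29/40)cos x + (6/5)sin x + (2576/6637)cos 2x - (10776/6637)sin 2x
check: U g = -(3/40)cos x - (7/5)sin x + (7728/6637)cos 2x + (20768/6637)sin 2x
so U g − 3·g = -5/3 - (9/4)cos x - 5sin x + 8sin 2x = f ✓

g(x) = 5/9 + (29/40)cos x + (6/5)sin x + (2576/6637)cos 2x - (10776/6637)sin 2x


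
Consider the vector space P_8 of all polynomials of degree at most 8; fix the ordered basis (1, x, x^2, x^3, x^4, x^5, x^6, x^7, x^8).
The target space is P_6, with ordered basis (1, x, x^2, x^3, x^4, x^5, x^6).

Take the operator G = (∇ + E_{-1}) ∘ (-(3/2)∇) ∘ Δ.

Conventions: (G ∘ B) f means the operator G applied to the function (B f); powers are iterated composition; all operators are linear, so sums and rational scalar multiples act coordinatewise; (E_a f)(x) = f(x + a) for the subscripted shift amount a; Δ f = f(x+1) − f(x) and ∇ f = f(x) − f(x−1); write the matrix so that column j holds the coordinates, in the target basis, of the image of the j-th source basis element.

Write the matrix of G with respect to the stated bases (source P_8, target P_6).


the matrix is [[0, 0, -3, 0, -3, 0, -3, 0, -3]; [0, 0, 0, -9, 0, -15, 0, -21, 0]; [0, 0, 0, 0, -18, 0, -45, 0, -84]; [0, 0, 0, 0, 0, -30, 0, -105, 0]; [0, 0, 0, 0, 0, 0, -45, 0, -210]; [0, 0, 0, 0, 0, 0, 0, -63, 0]; [0, 0, 0, 0, 0, 0, 0, 0, -84]] (rows listed top to bottom)

image of 1: 0
image of x: 0
image of x^2: -3
image of x^3: -9x
image of x^4: -18x^2 - 3
image of x^5: -30x^3 - 15x
image of x^6: -45x^4 - 45x^2 - 3
image of x^7: -63x^5 - 105x^3 - 21x
image of x^8: -84x^6 - 210x^4 - 84x^2 - 3
each image's coordinates form column j of the matrix


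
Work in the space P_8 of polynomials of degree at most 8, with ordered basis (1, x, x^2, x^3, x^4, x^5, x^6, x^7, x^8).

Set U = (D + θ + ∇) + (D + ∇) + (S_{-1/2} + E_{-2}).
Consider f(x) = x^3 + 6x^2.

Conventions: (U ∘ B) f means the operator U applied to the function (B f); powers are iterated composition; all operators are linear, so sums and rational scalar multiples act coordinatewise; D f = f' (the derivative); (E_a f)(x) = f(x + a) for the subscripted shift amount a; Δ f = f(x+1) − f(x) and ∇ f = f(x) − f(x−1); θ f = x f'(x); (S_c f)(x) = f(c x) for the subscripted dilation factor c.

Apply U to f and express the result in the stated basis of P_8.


the result is g(x) = (31/8)x^3 + (51/2)x^2 + 30x + 6

D f = 3x^2 + 12x
θ f = 3x^3 + 12x^2
∇ f = 3x^2 + 9x - 5
(D + θ + ∇) f = 3x^3 + 18x^2 + 21x - 5
D f = 3x^2 + 12x
∇ f = 3x^2 + 9x - 5
(D + ∇) f = 6x^2 + 21x - 5
S_{-1/2} f = -(1/8)x^3 + (3/2)x^2
E_{-2} f = x^3 - 12x + 16
(S_{-1/2} + E_{-2}) f = (7/8)x^3 + (3/2)x^2 - 12x + 16
((D + θ + ∇) + (D + ∇) + (S_{-1/2} + E_{-2})) f = (31/8)x^3 + (51/2)x^2 + 30x + 6


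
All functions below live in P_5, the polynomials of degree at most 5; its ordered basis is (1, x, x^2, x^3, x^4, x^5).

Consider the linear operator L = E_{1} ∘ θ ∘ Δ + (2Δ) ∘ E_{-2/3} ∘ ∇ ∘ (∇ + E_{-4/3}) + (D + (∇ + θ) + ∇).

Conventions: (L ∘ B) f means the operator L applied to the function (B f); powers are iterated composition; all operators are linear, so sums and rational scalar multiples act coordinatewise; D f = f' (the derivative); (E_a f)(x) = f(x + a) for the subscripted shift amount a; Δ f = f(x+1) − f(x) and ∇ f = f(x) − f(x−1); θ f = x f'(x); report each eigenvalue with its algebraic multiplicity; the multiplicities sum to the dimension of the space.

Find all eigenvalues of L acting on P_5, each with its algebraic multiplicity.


λ = 0 (multiplicity 1), λ = 1 (multiplicity 1), λ = 2 (multiplicity 1), λ = 3 (multiplicity 1), λ = 4 (multiplicity 1), λ = 5 (multiplicity 1)

image of 1: 0
image of x: x + 3
image of x^2: 2x^2 + 8x + 4
image of x^3: 3x^3 + 15x^2 + 21x - 1
image of x^4: 4x^4 + 24x^3 + 60x^2 + 24x + 70
image of x^5: 5x^5 + 35x^4 + 130x^3 + 130x^2 + 425x - 269/3
the matrix is upper triangular; its diagonal is (0, 1, 2, 3, 4, 5)
for a triangular matrix the eigenvalues are the diagonal entries, with algebraic multiplicity their repetition count


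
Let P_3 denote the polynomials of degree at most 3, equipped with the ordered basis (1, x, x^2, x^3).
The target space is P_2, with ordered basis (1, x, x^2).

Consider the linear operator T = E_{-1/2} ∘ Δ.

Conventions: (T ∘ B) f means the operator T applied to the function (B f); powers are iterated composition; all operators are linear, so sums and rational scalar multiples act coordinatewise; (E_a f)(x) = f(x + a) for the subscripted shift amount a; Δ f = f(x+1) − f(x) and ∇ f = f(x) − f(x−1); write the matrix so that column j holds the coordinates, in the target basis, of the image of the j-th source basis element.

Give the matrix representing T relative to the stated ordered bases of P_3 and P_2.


the matrix is [[0, 1, 0, 1/4]; [0, 0, 2, 0]; [0, 0, 0, 3]] (rows listed top to bottom)

image of 1: 0
image of x: 1
image of x^2: 2x
image of x^3: 3x^2 + 1/4
each image's coordinates form column j of the matrix


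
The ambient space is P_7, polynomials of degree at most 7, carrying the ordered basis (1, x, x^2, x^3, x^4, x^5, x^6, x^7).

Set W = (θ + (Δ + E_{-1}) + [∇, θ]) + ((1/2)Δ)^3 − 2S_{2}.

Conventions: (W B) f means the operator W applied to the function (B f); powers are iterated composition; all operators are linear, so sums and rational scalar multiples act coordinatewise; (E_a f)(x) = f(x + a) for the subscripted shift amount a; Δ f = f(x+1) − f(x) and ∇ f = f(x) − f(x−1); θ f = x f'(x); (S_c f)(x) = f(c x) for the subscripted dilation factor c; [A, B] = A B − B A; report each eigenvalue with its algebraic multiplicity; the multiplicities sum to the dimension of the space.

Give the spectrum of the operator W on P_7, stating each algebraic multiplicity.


λ = -248 (multiplicity 1), λ = -121 (multiplicity 1), λ = -58 (multiplicity 1), λ = -27 (multiplicity 1), λ = -12 (multiplicity 1), λ = -5 (multiplicity 1), λ = -2 (multiplicity 1), λ = -1 (multiplicity 1)

image of 1: -1
image of x: -2x + 1
image of x^2: -5x^2 + 2x
image of x^3: -12x^3 + 3x^2 + 15/4
image of x^4: -27x^4 + 4x^3 + 15x + 5/2
image of x^5: -58x^5 + 5x^4 + (75/2)x^2 + (25/2)x + 95/4
image of x^6: -121x^6 + 6x^5 + 75x^3 + (75/2)x^2 + (285/2)x + 127/2
image of x^7: -248x^7 + 7x^6 + (525/4)x^4 + (175/2)x^3 + (1995/4)x^2 + (889/2)x + 931/4
the matrix is upper triangular; its diagonal is (-1, -2, -5, -12, -27, -58, -121, -248)
for a triangular matrix the eigenvalues are the diagonal entries, with algebraic multiplicity their repetition count


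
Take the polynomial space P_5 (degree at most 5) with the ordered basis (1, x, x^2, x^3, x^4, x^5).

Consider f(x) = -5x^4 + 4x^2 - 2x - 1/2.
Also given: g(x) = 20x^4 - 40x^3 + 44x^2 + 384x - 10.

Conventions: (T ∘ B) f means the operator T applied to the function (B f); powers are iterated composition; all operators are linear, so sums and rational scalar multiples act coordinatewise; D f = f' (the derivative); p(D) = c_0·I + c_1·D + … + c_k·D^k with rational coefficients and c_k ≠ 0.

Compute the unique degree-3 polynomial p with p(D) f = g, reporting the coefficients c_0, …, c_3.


D^0 f = -5x^4 + 4x^2 - 2x - 1/2
D^1 f = -20x^3 + 8x - 2
D^2 f = -60x^2 + 8
D^3 f = -120x
matching coefficients of g against c_0 f + c_1 Df + … from the top degree down determines the c_i
solution: c_0 = -4, c_1 = 2, c_2 = -1, c_3 = -3

p(D) = -4·I + 2·D − D^2 − 3·D^3, i.e. c_0 = -4, c_1 = 2, c_2 = -1, c_3 = -3


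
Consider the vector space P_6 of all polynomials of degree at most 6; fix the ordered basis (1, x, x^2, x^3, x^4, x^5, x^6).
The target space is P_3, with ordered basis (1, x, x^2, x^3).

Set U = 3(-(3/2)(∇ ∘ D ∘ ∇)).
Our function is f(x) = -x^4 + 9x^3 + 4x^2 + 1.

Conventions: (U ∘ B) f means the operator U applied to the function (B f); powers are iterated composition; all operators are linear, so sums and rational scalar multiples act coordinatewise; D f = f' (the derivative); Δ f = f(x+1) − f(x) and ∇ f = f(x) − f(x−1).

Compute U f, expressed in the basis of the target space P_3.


the image equals g(x) = 108x - 351

∇ f = -4x^3 + 33x^2 - 23x + 6
D ∇ f = -12x^2 + 66x - 23
∇ D ∇ f = -24x + 78
(-(3/2)(∇ ∘ D ∘ ∇)) f = 36x - 117
(3(-(3/2)(∇ ∘ D ∘ ∇))) f = 108x - 351


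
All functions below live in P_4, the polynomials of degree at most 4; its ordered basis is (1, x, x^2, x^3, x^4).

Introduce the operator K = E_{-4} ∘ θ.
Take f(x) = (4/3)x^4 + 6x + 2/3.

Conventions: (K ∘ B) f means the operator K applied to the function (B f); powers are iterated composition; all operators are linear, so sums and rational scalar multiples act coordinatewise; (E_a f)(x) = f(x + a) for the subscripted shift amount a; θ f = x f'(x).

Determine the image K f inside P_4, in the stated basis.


the result is g(x) = (16/3)x^4 - (256/3)x^3 + 512x^2 - (4078/3)x + 4024/3

θ f = (16/3)x^4 + 6x
E_{-4} θ f = (16/3)x^4 - (256/3)x^3 + 512x^2 - (4078/3)x + 4024/3


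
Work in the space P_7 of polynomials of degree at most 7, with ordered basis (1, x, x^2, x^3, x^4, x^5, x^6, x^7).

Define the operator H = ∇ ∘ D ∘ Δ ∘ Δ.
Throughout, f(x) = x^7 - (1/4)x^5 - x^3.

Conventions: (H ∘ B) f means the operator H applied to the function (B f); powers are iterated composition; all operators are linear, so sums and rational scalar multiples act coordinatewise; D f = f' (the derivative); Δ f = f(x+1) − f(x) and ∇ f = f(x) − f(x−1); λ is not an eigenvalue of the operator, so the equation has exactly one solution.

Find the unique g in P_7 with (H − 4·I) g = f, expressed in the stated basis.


write g with unknown coordinates in the stated basis and equate coefficients in (H − 4·I) g = f
solving from the highest basis element down gives g = -(1/4)x^7 + (1/16)x^5 - (209/4)x^3 - (315/4)x^2 - (615/8)x - 405/16
check: H g = -210x^3 - 315x^2 - (615/2)x - 405/4
so H g − 4·g = x^7 - (1/4)x^5 - x^3 = f ✓

the result is g(x) = -(1/4)x^7 + (1/16)x^5 - (209/4)x^3 - (315/4)x^2 - (615/8)x - 405/16


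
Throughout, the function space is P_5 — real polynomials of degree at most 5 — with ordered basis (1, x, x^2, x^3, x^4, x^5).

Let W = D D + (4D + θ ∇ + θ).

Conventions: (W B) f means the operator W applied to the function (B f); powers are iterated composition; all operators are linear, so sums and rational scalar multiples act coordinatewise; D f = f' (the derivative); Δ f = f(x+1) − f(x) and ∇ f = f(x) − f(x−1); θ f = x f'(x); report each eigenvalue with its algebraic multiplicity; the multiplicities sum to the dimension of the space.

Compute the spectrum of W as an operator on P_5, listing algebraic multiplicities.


image of 1: 0
image of x: x + 4
image of x^2: 2x^2 + 10x + 2
image of x^3: 3x^3 + 18x^2 + 3x
image of x^4: 4x^4 + 28x^3 + 4x
image of x^5: 5x^5 + 40x^4 - 10x^3 + 20x^2 - 5x
the matrix is upper triangular; its diagonal is (0, 1, 2, 3, 4, 5)
for a triangular matrix the eigenvalues are the diagonal entries, with algebraic multiplicity their repetition count

λ = 0 (multiplicity 1), λ = 1 (multiplicity 1), λ = 2 (multiplicity 1), λ = 3 (multiplicity 1), λ = 4 (multiplicity 1), λ = 5 (multiplicity 1)


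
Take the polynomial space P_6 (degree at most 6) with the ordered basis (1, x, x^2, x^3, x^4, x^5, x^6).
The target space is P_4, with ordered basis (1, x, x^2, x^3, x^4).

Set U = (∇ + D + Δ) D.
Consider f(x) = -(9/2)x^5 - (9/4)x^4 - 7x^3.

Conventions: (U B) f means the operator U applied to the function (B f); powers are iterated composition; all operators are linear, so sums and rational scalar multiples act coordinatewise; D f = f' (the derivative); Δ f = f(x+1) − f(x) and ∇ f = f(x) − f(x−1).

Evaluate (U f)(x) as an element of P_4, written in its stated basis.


the image equals g(x) = -270x^3 - 81x^2 - 306x - 18

D f = -(45/2)x^4 - 9x^3 - 21x^2
∇ D f = -90x^3 + 108x^2 - 105x + 69/2
D D f = -90x^3 - 27x^2 - 42x
Δ D f = -90x^3 - 162x^2 - 159x - 105/2
(∇ + D + Δ) D f = -270x^3 - 81x^2 - 306x - 18


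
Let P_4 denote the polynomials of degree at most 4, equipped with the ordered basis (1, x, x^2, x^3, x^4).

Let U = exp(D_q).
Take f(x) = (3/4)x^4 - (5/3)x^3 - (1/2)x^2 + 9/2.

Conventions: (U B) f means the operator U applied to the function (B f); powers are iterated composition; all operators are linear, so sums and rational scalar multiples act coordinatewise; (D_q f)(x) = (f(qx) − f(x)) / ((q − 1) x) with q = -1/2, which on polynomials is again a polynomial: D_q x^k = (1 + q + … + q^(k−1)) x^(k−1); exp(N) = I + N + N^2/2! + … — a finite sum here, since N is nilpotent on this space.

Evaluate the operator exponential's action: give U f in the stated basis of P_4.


order-1 term: (15/32)x^3 - (5/4)x^2 - (1/4)x
order-2 term: (45/256)x^2 - (5/16)x - 1/8
order-3 term: (15/512)x - 5/48
order-4 term: 15/2048
the series for exp(D_q) f terminates at order 4
exp(D_q) f = (3/4)x^4 - (115/96)x^3 - (403/256)x^2 - (273/512)x + 26285/6144

the image equals g(x) = (3/4)x^4 - (115/96)x^3 - (403/256)x^2 - (273/512)x + 26285/6144
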